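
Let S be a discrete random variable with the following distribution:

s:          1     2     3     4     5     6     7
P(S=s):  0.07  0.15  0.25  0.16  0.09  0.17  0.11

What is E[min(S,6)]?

E[min(S,6)] = Σ min(s,6)·P(S=s)
 = 1·0.07 + 2·0.15 + 3·0.25 + 4·0.16 + 5·0.09 + 6·0.17 + 6·0.11
 = 0.07 + 0.3 + 0.75 + 0.64 + 0.45 + 1.02 + 0.66
 = 3.89

3.89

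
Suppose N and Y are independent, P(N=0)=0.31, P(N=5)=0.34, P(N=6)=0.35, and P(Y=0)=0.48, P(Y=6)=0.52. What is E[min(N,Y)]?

1.976

E[min(N,Y)] = Σ_n Σ_y min(n,y) · P(N=n)P(Y=y)
 = 0·0.1488 + 0·0.1612 + 0·0.1632 + 5·0.1768 + 0·0.168 + 6·0.182
 = 0 + 0 + 0 + 0.884 + 0 + 1.092
 = 1.976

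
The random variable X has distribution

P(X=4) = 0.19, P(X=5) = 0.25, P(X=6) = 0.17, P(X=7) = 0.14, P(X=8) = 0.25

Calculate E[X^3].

256.15

E[X^3] = Σ x^3·P(X=x)
 = 64·0.19 + 125·0.25 + 216·0.17 + 343·0.14 + 512·0.25
 = 12.16 + 31.25 + 36.72 + 48.02 + 128
 = 256.15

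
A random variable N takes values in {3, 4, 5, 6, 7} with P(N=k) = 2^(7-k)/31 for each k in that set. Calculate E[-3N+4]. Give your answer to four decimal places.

E[-3N+4] = Σ (-3n+4)·P(N=n)
 = (-5)·16/31 + (-8)·8/31 + (-11)·4/31 + (-14)·2/31 + (-17)·1/31
 = (-80/31) + (-64/31) + (-44/31) + (-28/31) + (-17/31)
 = -233/31

-7.5161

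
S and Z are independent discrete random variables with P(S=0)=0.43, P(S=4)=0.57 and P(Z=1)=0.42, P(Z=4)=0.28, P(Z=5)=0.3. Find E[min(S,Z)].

E[min(S,Z)] = Σ_s Σ_z min(s,z) · P(S=s)P(Z=z)
 = 0·0.1806 + 0·0.1204 + 0·0.129 + 1·0.2394 + 4·0.1596 + 4·0.171
 = 0 + 0 + 0 + 0.2394 + 0.6384 + 0.684
 = 1.5618

1.5618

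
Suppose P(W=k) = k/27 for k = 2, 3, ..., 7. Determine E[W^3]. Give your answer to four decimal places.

E[W^3] = Σ w^3·P(W=w)
 = 8·2/27 + 27·1/9 + 64·4/27 + 125·5/27 + 216·2/9 + 343·7/27
 = 16/27 + 3 + 256/27 + 625/27 + 48 + 2401/27
 = 4675/27

173.1481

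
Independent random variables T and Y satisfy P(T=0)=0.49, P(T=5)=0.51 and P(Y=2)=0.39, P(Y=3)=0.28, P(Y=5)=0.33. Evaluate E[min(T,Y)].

E[min(T,Y)] = Σ_t Σ_y min(t,y) · P(T=t)P(Y=y)
 = 0·0.1911 + 0·0.1372 + 0·0.1617 + 2·0.1989 + 3·0.1428 + 5·0.1683
 = 0 + 0 + 0 + 0.3978 + 0.4284 + 0.8415
 = 1.6677

1.6677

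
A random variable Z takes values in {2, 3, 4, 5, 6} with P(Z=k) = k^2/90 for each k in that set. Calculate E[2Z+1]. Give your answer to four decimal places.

E[2Z+1] = Σ (2z+1)·P(Z=z)
 = 5·2/45 + 7·1/10 + 9·8/45 + 11·5/18 + 13·2/5
 = 2/9 + 7/10 + 8/5 + 55/18 + 26/5
 = 97/9

10.7778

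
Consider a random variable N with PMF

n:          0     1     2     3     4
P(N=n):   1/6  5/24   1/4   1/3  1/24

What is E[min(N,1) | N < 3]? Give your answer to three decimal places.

0.733

P(N < 3) = 1/6 + 5/24 + 1/4 = 5/8.
E[min(N,1) | N < 3] = [0·1/6 + 1·5/24 + 1·1/4] / (5/8)
 = 11/24 / (5/8)
 = 11/15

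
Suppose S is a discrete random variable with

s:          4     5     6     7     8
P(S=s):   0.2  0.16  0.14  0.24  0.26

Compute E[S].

6.2

E[S] = Σ s·P(S=s)
 = 4·0.2 + 5·0.16 + 6·0.14 + 7·0.24 + 8·0.26
 = 0.8 + 0.8 + 0.84 + 1.68 + 2.08
 = 6.2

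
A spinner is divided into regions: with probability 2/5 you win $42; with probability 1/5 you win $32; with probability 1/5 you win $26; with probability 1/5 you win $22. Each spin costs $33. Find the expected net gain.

-0.2

E[payout] = 42·2/5 + 32·1/5 + 26·1/5 + 22·1/5
 = 84/5 + 32/5 + 26/5 + 22/5
 = 164/5
Net = 164/5 - 33 = -1/5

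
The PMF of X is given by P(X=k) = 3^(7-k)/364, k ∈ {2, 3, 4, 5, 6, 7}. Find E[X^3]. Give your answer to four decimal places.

E[X^3] = Σ x^3·P(X=x)
 = 8·243/364 + 27·81/364 + 64·27/364 + 125·9/364 + 216·3/364 + 343·1/364
 = 486/91 + 2187/364 + 432/91 + 1125/364 + 162/91 + 49/52
 = 7975/364

21.9093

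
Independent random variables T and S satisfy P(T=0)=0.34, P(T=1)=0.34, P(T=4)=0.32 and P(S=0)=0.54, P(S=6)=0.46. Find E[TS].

E[TS] = Σ_t Σ_s ts · P(T=t)P(S=s)
 = 0·0.1836 + 0·0.1564 + 0·0.1836 + 6·0.1564 + 0·0.1728 + 24·0.1472
 = 0 + 0 + 0 + 0.9384 + 0 + 3.5328
 = 4.4712

4.4712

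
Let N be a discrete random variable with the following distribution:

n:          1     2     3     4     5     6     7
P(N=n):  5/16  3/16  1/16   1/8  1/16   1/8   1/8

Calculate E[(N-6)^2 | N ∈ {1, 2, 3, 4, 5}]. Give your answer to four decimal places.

15.9167

P(N ∈ {1, 2, 3, 4, 5}) = 5/16 + 3/16 + 1/16 + 1/8 + 1/16 = 3/4.
E[(N-6)^2 | N ∈ {1, 2, 3, 4, 5}] = [25·5/16 + 16·3/16 + 9·1/16 + 4·1/8 + 1·1/16] / (3/4)
 = 191/16 / (3/4)
 = 191/12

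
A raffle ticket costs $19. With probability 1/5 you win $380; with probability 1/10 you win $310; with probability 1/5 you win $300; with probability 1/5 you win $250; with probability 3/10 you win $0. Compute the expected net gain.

E[payout] = 380·1/5 + 310·1/10 + 300·1/5 + 250·1/5 + 0·3/10
 = 76 + 31 + 60 + 50 + 0
 = 217
Net = 217 - 19 = 198

198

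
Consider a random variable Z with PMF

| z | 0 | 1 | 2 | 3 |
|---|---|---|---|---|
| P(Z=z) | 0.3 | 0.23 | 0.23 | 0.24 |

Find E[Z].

E[Z] = Σ z·P(Z=z)
 = 0·0.3 + 1·0.23 + 2·0.23 + 3·0.24
 = 0 + 0.23 + 0.46 + 0.72
 = 1.41

1.41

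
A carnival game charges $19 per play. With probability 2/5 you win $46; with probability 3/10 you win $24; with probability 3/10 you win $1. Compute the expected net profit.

E[payout] = 46·2/5 + 24·3/10 + 1·3/10
 = 92/5 + 36/5 + 3/10
 = 259/10
Net = 259/10 - 19 = 69/10

6.9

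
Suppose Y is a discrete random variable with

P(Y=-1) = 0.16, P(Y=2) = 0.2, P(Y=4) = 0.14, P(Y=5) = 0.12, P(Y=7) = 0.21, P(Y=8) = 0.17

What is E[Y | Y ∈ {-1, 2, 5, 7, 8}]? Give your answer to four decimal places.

P(Y ∈ {-1, 2, 5, 7, 8}) = 0.16 + 0.2 + 0.12 + 0.21 + 0.17 = 0.86.
E[Y | Y ∈ {-1, 2, 5, 7, 8}] = [(-1)·0.16 + 2·0.2 + 5·0.12 + 7·0.21 + 8·0.17] / 0.86
 = 3.67 / 0.86
 = 367/86

4.2674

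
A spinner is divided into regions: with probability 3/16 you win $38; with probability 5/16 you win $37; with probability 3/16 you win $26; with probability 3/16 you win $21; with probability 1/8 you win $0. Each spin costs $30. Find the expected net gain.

-2.5

E[payout] = 38·3/16 + 37·5/16 + 26·3/16 + 21·3/16 + 0·1/8
 = 57/8 + 185/16 + 39/8 + 63/16 + 0
 = 55/2
Net = 55/2 - 30 = -5/2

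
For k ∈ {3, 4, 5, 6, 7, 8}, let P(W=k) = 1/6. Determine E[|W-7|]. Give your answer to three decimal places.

E[|W-7|] = Σ |w-7|·P(W=w)
 = 4·1/6 + 3·1/6 + 2·1/6 + 1·1/6 + 0·1/6 + 1·1/6
 = 2/3 + 1/2 + 1/3 + 1/6 + 0 + 1/6
 = 11/6

1.833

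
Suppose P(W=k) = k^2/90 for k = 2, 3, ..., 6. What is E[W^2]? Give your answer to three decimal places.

E[W^2] = Σ w^2·P(W=w)
 = 4·2/45 + 9·1/10 + 16·8/45 + 25·5/18 + 36·2/5
 = 8/45 + 9/10 + 128/45 + 125/18 + 72/5
 = 379/15

25.267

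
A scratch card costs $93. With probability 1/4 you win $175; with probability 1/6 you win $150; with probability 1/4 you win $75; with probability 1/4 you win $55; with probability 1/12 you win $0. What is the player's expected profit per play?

8.25

E[payout] = 175·1/4 + 150·1/6 + 75·1/4 + 55·1/4 + 0·1/12
 = 175/4 + 25 + 75/4 + 55/4 + 0
 = 405/4
Net = 405/4 - 93 = 33/4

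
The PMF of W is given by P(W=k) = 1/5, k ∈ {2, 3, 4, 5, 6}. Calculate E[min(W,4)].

E[min(W,4)] = Σ min(w,4)·P(W=w)
 = 2·1/5 + 3·1/5 + 4·1/5 + 4·1/5 + 4·1/5
 = 2/5 + 3/5 + 4/5 + 4/5 + 4/5
 = 17/5

3.4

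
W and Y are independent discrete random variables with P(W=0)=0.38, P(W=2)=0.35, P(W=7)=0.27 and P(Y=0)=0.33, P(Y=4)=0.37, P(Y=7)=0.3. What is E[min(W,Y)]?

1.4356

E[min(W,Y)] = Σ_w Σ_y min(w,y) · P(W=w)P(Y=y)
 = 0·0.1254 + 0·0.1406 + 0·0.114 + 0·0.1155 + 2·0.1295 + 2·0.105 + 0·0.0891 + 4·0.0999 + 7·0.081
 = 0 + 0 + 0 + 0 + 0.259 + 0.21 + 0 + 0.3996 + 0.567
 = 1.4356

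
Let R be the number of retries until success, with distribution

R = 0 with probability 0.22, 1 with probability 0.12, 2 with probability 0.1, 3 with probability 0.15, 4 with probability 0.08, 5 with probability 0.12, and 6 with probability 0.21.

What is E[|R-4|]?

E[|R-4|] = Σ |r-4|·P(R=r)
 = 4·0.22 + 3·0.12 + 2·0.1 + 1·0.15 + 0·0.08 + 1·0.12 + 2·0.21
 = 0.88 + 0.36 + 0.2 + 0.15 + 0 + 0.12 + 0.42
 = 2.13

2.13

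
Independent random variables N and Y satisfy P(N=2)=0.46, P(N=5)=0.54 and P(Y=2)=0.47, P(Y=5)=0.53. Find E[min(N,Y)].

2.8586

E[min(N,Y)] = Σ_n Σ_y min(n,y) · P(N=n)P(Y=y)
 = 2·0.2162 + 2·0.2438 + 2·0.2538 + 5·0.2862
 = 0.4324 + 0.4876 + 0.5076 + 1.431
 = 2.8586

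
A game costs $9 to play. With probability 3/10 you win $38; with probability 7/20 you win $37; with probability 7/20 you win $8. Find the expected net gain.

18.15

E[payout] = 38·3/10 + 37·7/20 + 8·7/20
 = 57/5 + 259/20 + 14/5
 = 543/20
Net = 543/20 - 9 = 363/20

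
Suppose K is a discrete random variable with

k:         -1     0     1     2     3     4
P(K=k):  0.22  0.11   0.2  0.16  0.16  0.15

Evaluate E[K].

E[K] = Σ k·P(K=k)
 = (-1)·0.22 + 0·0.11 + 1·0.2 + 2·0.16 + 3·0.16 + 4·0.15
 = (-0.22) + 0 + 0.2 + 0.32 + 0.48 + 0.6
 = 1.38

1.38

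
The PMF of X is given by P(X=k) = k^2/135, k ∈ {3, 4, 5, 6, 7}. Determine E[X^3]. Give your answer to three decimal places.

214.630

E[X^3] = Σ x^3·P(X=x)
 = 27·1/15 + 64·16/135 + 125·5/27 + 216·4/15 + 343·49/135
 = 9/5 + 1024/135 + 625/27 + 288/5 + 16807/135
 = 5795/27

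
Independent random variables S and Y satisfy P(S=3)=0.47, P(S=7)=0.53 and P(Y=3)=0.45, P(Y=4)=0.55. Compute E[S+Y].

8.67

E[S+Y] = Σ_s Σ_y (s+y) · P(S=s)P(Y=y)
 = 6·0.2115 + 7·0.2585 + 10·0.2385 + 11·0.2915
 = 1.269 + 1.8095 + 2.385 + 3.2065
 = 8.67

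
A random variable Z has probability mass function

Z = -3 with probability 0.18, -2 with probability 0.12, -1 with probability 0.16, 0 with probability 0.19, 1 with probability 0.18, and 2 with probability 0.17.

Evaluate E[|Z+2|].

1.94

E[|Z+2|] = Σ |z+2|·P(Z=z)
 = 1·0.18 + 0·0.12 + 1·0.16 + 2·0.19 + 3·0.18 + 4·0.17
 = 0.18 + 0 + 0.16 + 0.38 + 0.54 + 0.68
 = 1.94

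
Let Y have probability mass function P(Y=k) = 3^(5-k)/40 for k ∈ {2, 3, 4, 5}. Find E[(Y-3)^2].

E[(Y-3)^2] = Σ (y-3)^2·P(Y=y)
 = 1·27/40 + 0·9/40 + 1·3/40 + 4·1/40
 = 27/40 + 0 + 3/40 + 1/10
 = 17/20

0.85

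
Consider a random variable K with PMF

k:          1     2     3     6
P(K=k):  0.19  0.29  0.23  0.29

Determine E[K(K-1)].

10.66

E[K(K-1)] = Σ k(k-1)·P(K=k)
 = 0·0.19 + 2·0.29 + 6·0.23 + 30·0.29
 = 0 + 0.58 + 1.38 + 8.7
 = 10.66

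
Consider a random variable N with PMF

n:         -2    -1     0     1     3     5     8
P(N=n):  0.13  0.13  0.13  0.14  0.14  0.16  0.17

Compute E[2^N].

50.2675

E[2^N] = Σ 2^n·P(N=n)
 = 0.25·0.13 + 0.5·0.13 + 1·0.13 + 2·0.14 + 8·0.14 + 32·0.16 + 256·0.17
 = 0.0325 + 0.065 + 0.13 + 0.28 + 1.12 + 5.12 + 43.52
 = 50.2675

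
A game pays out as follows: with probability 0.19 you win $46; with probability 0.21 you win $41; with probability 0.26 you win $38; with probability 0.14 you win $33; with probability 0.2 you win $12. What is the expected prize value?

E[payout] = 46·0.19 + 41·0.21 + 38·0.26 + 33·0.14 + 12·0.2
 = 8.74 + 8.61 + 9.88 + 4.62 + 2.4
 = 34.25

34.25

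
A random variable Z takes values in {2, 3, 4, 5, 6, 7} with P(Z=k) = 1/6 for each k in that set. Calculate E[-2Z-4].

-13

E[-2Z-4] = Σ (-2z-4)·P(Z=z)
 = (-8)·1/6 + (-10)·1/6 + (-12)·1/6 + (-14)·1/6 + (-16)·1/6 + (-18)·1/6
 = (-4/3) + (-5/3) + (-2) + (-7/3) + (-8/3) + (-3)
 = -13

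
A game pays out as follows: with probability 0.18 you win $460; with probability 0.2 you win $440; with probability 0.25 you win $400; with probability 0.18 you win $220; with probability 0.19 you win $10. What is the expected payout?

E[payout] = 460·0.18 + 440·0.2 + 400·0.25 + 220·0.18 + 10·0.19
 = 82.8 + 88 + 100 + 39.6 + 1.9
 = 312.3

312.3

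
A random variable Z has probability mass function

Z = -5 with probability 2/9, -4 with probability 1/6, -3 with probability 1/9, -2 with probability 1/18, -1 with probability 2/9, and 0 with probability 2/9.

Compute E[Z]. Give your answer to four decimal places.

E[Z] = Σ z·P(Z=z)
 = (-5)·2/9 + (-4)·1/6 + (-3)·1/9 + (-2)·1/18 + (-1)·2/9 + 0·2/9
 = (-10/9) + (-2/3) + (-1/3) + (-1/9) + (-2/9) + 0
 = -22/9

-2.4444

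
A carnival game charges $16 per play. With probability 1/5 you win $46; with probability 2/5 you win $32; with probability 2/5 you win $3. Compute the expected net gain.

E[payout] = 46·1/5 + 32·2/5 + 3·2/5
 = 46/5 + 64/5 + 6/5
 = 116/5
Net = 116/5 - 16 = 36/5

7.2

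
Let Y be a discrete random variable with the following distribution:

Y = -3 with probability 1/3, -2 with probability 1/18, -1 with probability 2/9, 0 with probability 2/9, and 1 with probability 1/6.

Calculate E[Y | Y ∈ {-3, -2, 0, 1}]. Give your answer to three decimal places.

-1.214

P(Y ∈ {-3, -2, 0, 1}) = 1/3 + 1/18 + 2/9 + 1/6 = 7/9.
E[Y | Y ∈ {-3, -2, 0, 1}] = [(-3)·1/3 + (-2)·1/18 + 0·2/9 + 1·1/6] / (7/9)
 = -17/18 / (7/9)
 = -17/14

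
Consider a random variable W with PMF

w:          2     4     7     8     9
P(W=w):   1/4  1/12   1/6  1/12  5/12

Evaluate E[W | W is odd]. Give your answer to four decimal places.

P(W is odd) = 1/6 + 5/12 = 7/12.
E[W | W is odd] = [7·1/6 + 9·5/12] / (7/12)
 = 59/12 / (7/12)
 = 59/7

8.4286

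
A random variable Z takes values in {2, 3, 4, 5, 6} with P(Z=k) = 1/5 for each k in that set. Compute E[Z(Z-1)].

14

E[Z(Z-1)] = Σ z(z-1)·P(Z=z)
 = 2·1/5 + 6·1/5 + 12·1/5 + 20·1/5 + 30·1/5
 = 2/5 + 6/5 + 12/5 + 4 + 6
 = 14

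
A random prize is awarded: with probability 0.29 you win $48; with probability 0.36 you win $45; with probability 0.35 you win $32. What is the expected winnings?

41.32

E[payout] = 48·0.29 + 45·0.36 + 32·0.35
 = 13.92 + 16.2 + 11.2
 = 41.32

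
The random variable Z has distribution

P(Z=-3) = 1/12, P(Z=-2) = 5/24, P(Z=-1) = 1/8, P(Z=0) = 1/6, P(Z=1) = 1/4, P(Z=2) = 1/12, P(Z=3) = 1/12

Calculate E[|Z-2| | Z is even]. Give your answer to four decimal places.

P(Z is even) = 5/24 + 1/6 + 1/12 = 11/24.
E[|Z-2| | Z is even] = [4·5/24 + 2·1/6 + 0·1/12] / (11/24)
 = 7/6 / (11/24)
 = 28/11

2.5455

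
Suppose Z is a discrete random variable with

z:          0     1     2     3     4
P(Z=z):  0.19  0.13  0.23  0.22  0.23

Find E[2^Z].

E[2^Z] = Σ 2^z·P(Z=z)
 = 1·0.19 + 2·0.13 + 4·0.23 + 8·0.22 + 16·0.23
 = 0.19 + 0.26 + 0.92 + 1.76 + 3.68
 = 6.81

6.81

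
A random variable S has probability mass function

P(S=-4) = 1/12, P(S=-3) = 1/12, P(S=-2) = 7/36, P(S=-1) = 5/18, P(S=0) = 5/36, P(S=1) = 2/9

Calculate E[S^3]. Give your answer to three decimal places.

E[S^3] = Σ s^3·P(S=s)
 = (-64)·1/12 + (-27)·1/12 + (-8)·7/36 + (-1)·5/18 + 0·5/36 + 1·2/9
 = (-16/3) + (-9/4) + (-14/9) + (-5/18) + 0 + 2/9
 = -331/36

-9.194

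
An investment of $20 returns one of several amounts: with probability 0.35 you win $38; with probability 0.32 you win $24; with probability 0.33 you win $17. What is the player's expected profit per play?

6.59

E[payout] = 38·0.35 + 24·0.32 + 17·0.33
 = 13.3 + 7.68 + 5.61
 = 26.59
Net = 26.59 - 20 = 6.59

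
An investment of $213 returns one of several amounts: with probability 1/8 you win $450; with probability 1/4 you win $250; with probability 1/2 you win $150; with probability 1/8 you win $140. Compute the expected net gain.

E[payout] = 450·1/8 + 250·1/4 + 150·1/2 + 140·1/8
 = 225/4 + 125/2 + 75 + 35/2
 = 845/4
Net = 845/4 - 213 = -7/4

-1.75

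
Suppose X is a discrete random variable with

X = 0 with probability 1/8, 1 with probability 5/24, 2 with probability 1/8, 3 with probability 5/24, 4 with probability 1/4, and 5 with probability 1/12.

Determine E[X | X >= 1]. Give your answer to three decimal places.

P(X >= 1) = 5/24 + 1/8 + 5/24 + 1/4 + 1/12 = 7/8.
E[X | X >= 1] = [1·5/24 + 2·1/8 + 3·5/24 + 4·1/4 + 5·1/12] / (7/8)
 = 5/2 / (7/8)
 = 20/7

2.857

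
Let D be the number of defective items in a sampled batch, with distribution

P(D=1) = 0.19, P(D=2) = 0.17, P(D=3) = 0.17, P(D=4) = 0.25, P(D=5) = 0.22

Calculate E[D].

3.14

E[D] = Σ d·P(D=d)
 = 1·0.19 + 2·0.17 + 3·0.17 + 4·0.25 + 5·0.22
 = 0.19 + 0.34 + 0.51 + 1 + 1.1
 = 3.14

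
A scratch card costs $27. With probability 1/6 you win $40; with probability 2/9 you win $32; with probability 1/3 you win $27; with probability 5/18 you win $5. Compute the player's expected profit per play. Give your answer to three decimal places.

-2.833

E[payout] = 40·1/6 + 32·2/9 + 27·1/3 + 5·5/18
 = 20/3 + 64/9 + 9 + 25/18
 = 145/6
Net = 145/6 - 27 = -17/6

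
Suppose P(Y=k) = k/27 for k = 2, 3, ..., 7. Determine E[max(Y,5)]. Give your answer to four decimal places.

5.7407

E[max(Y,5)] = Σ max(y,5)·P(Y=y)
 = 5·2/27 + 5·1/9 + 5·4/27 + 5·5/27 + 6·2/9 + 7·7/27
 = 10/27 + 5/9 + 20/27 + 25/27 + 4/3 + 49/27
 = 155/27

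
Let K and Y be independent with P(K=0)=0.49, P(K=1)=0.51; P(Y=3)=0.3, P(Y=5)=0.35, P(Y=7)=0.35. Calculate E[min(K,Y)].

E[min(K,Y)] = Σ_k Σ_y min(k,y) · P(K=k)P(Y=y)
 = 0·0.147 + 0·0.1715 + 0·0.1715 + 1·0.153 + 1·0.1785 + 1·0.1785
 = 0 + 0 + 0 + 0.153 + 0.1785 + 0.1785
 = 0.51

0.51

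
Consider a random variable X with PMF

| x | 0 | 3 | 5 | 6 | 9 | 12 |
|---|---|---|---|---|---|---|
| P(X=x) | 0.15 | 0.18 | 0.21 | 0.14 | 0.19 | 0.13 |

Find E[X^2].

46.02

E[X^2] = Σ x^2·P(X=x)
 = 0·0.15 + 9·0.18 + 25·0.21 + 36·0.14 + 81·0.19 + 144·0.13
 = 0 + 1.62 + 5.25 + 5.04 + 15.39 + 18.72
 = 46.02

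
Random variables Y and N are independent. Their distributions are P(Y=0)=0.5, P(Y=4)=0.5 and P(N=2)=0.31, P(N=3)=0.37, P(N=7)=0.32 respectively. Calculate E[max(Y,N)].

E[max(Y,N)] = Σ_y Σ_n max(y,n) · P(Y=y)P(N=n)
 = 2·0.155 + 3·0.185 + 7·0.16 + 4·0.155 + 4·0.185 + 7·0.16
 = 0.31 + 0.555 + 1.12 + 0.62 + 0.74 + 1.12
 = 4.465

4.465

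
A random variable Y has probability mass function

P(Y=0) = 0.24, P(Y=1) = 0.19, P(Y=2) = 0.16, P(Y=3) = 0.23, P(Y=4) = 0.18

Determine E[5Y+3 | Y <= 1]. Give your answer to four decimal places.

P(Y <= 1) = 0.24 + 0.19 = 0.43.
E[5Y+3 | Y <= 1] = [3·0.24 + 8·0.19] / 0.43
 = 2.24 / 0.43
 = 224/43

5.2093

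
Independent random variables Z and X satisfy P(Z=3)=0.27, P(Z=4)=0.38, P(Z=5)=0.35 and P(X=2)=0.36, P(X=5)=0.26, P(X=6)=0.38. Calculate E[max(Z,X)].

E[max(Z,X)] = Σ_z Σ_x max(z,x) · P(Z=z)P(X=x)
 = 3·0.0972 + 5·0.0702 + 6·0.1026 + 4·0.1368 + 5·0.0988 + 6·0.1444 + 5·0.126 + 5·0.091 + 6·0.133
 = 0.2916 + 0.351 + 0.6156 + 0.5472 + 0.494 + 0.8664 + 0.63 + 0.455 + 0.798
 = 5.0488

5.0488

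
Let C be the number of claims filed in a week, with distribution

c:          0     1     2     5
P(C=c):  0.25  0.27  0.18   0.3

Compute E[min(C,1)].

0.75

E[min(C,1)] = Σ min(c,1)·P(C=c)
 = 0·0.25 + 1·0.27 + 1·0.18 + 1·0.3
 = 0 + 0.27 + 0.18 + 0.3
 = 0.75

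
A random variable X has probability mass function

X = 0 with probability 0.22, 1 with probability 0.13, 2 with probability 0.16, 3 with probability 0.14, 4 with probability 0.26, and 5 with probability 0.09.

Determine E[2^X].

E[2^X] = Σ 2^x·P(X=x)
 = 1·0.22 + 2·0.13 + 4·0.16 + 8·0.14 + 16·0.26 + 32·0.09
 = 0.22 + 0.26 + 0.64 + 1.12 + 4.16 + 2.88
 = 9.28

9.28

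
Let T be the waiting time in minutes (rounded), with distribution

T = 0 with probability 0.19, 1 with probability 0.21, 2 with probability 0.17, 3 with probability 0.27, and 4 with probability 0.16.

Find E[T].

2

E[T] = Σ t·P(T=t)
 = 0·0.19 + 1·0.21 + 2·0.17 + 3·0.27 + 4·0.16
 = 0 + 0.21 + 0.34 + 0.81 + 0.64
 = 2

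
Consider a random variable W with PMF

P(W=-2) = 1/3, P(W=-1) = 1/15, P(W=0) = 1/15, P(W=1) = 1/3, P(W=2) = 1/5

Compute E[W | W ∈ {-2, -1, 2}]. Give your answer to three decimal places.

P(W ∈ {-2, -1, 2}) = 1/3 + 1/15 + 1/5 = 3/5.
E[W | W ∈ {-2, -1, 2}] = [(-2)·1/3 + (-1)·1/15 + 2·1/5] / (3/5)
 = -1/3 / (3/5)
 = -5/9

-0.556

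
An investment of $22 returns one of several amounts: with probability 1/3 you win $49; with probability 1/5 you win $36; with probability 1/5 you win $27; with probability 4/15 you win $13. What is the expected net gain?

E[payout] = 49·1/3 + 36·1/5 + 27·1/5 + 13·4/15
 = 49/3 + 36/5 + 27/5 + 52/15
 = 162/5
Net = 162/5 - 22 = 52/5

10.4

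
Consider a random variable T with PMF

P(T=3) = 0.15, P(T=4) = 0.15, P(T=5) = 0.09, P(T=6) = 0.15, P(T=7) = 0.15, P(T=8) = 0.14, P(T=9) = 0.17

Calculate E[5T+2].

E[5T+2] = Σ (5t+2)·P(T=t)
 = 17·0.15 + 22·0.15 + 27·0.09 + 32·0.15 + 37·0.15 + 42·0.14 + 47·0.17
 = 2.55 + 3.3 + 2.43 + 4.8 + 5.55 + 5.88 + 7.99
 = 32.5

32.5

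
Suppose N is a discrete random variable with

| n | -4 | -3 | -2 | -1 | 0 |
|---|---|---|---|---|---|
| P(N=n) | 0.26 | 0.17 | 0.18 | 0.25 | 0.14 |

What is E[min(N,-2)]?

-2.69

E[min(N,-2)] = Σ min(n,-2)·P(N=n)
 = (-4)·0.26 + (-3)·0.17 + (-2)·0.18 + (-2)·0.25 + (-2)·0.14
 = (-1.04) + (-0.51) + (-0.36) + (-0.5) + (-0.28)
 = -2.69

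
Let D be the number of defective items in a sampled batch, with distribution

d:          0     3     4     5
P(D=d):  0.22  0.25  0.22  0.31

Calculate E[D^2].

E[D^2] = Σ d^2·P(D=d)
 = 0·0.22 + 9·0.25 + 16·0.22 + 25·0.31
 = 0 + 2.25 + 3.52 + 7.75
 = 13.52

13.52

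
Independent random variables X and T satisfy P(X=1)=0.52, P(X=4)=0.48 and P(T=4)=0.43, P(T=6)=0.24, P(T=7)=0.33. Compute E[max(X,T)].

5.47

E[max(X,T)] = Σ_x Σ_t max(x,t) · P(X=x)P(T=t)
 = 4·0.2236 + 6·0.1248 + 7·0.1716 + 4·0.2064 + 6·0.1152 + 7·0.1584
 = 0.8944 + 0.7488 + 1.2012 + 0.8256 + 0.6912 + 1.1088
 = 5.47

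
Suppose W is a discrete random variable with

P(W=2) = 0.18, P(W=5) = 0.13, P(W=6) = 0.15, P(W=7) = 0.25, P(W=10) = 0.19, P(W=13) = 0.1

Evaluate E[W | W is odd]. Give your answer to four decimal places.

P(W is odd) = 0.13 + 0.25 + 0.1 = 0.48.
E[W | W is odd] = [5·0.13 + 7·0.25 + 13·0.1] / 0.48
 = 3.7 / 0.48
 = 185/24

7.7083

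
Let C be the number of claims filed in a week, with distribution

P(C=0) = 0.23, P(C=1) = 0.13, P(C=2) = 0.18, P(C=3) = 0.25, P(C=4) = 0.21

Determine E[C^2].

E[C^2] = Σ c^2·P(C=c)
 = 0·0.23 + 1·0.13 + 4·0.18 + 9·0.25 + 16·0.21
 = 0 + 0.13 + 0.72 + 2.25 + 3.36
 = 6.46

6.46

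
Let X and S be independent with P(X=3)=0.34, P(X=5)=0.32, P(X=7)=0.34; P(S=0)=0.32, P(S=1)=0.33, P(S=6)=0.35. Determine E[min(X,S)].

1.961

E[min(X,S)] = Σ_x Σ_s min(x,s) · P(X=x)P(S=s)
 = 0·0.1088 + 1·0.1122 + 3·0.119 + 0·0.1024 + 1·0.1056 + 5·0.112 + 0·0.1088 + 1·0.1122 + 6·0.119
 = 0 + 0.1122 + 0.357 + 0 + 0.1056 + 0.56 + 0 + 0.1122 + 0.714
 = 1.961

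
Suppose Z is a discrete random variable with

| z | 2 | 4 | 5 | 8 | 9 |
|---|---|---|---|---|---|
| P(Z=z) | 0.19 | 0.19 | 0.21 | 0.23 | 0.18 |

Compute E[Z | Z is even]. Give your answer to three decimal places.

P(Z is even) = 0.19 + 0.19 + 0.23 = 0.61.
E[Z | Z is even] = [2·0.19 + 4·0.19 + 8·0.23] / 0.61
 = 2.98 / 0.61
 = 298/61

4.885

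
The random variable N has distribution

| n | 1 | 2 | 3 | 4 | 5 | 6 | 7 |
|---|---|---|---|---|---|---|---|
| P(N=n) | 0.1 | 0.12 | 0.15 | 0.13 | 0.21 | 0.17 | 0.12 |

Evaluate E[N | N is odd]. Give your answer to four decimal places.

4.2069

P(N is odd) = 0.1 + 0.15 + 0.21 + 0.12 = 0.58.
E[N | N is odd] = [1·0.1 + 3·0.15 + 5·0.21 + 7·0.12] / 0.58
 = 2.44 / 0.58
 = 122/29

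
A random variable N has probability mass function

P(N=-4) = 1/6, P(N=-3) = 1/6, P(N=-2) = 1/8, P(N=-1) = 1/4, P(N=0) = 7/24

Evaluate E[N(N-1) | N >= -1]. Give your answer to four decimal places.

P(N >= -1) = 1/4 + 7/24 = 13/24.
E[N(N-1) | N >= -1] = [2·1/4 + 0·7/24] / (13/24)
 = 1/2 / (13/24)
 = 12/13

0.9231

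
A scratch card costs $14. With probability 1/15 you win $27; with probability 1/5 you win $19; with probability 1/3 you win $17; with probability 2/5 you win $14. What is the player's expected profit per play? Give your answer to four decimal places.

2.8667

E[payout] = 27·1/15 + 19·1/5 + 17·1/3 + 14·2/5
 = 9/5 + 19/5 + 17/3 + 28/5
 = 253/15
Net = 253/15 - 14 = 43/15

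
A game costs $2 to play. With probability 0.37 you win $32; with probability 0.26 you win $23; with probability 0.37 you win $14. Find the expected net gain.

E[payout] = 32·0.37 + 23·0.26 + 14·0.37
 = 11.84 + 5.98 + 5.18
 = 23
Net = 23 - 2 = 21

21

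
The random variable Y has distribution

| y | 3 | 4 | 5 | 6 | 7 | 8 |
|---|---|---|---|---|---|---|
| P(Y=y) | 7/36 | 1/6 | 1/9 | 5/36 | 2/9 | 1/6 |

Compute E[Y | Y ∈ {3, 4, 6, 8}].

P(Y ∈ {3, 4, 6, 8}) = 7/36 + 1/6 + 5/36 + 1/6 = 2/3.
E[Y | Y ∈ {3, 4, 6, 8}] = [3·7/36 + 4·1/6 + 6·5/36 + 8·1/6] / (2/3)
 = 41/12 / (2/3)
 = 41/8

5.125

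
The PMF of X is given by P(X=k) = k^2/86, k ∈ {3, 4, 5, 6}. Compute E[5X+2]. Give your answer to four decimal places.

27.1163

E[5X+2] = Σ (5x+2)·P(X=x)
 = 17·9/86 + 22·8/43 + 27·25/86 + 32·18/43
 = 153/86 + 176/43 + 675/86 + 576/43
 = 1166/43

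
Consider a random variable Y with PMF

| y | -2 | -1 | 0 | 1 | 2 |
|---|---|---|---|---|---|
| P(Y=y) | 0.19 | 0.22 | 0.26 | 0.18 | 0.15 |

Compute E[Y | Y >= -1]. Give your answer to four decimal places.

0.3210

P(Y >= -1) = 0.22 + 0.26 + 0.18 + 0.15 = 0.81.
E[Y | Y >= -1] = [(-1)·0.22 + 0·0.26 + 1·0.18 + 2·0.15] / 0.81
 = 0.26 / 0.81
 = 26/81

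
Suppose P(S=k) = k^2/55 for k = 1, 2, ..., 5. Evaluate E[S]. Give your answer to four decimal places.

E[S] = Σ s·P(S=s)
 = 1·1/55 + 2·4/55 + 3·9/55 + 4·16/55 + 5·5/11
 = 1/55 + 8/55 + 27/55 + 64/55 + 25/11
 = 45/11

4.0909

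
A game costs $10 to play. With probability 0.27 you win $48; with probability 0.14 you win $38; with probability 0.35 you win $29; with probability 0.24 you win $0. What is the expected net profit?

E[payout] = 48·0.27 + 38·0.14 + 29·0.35 + 0·0.24
 = 12.96 + 5.32 + 10.15 + 0
 = 28.43
Net = 28.43 - 10 = 18.43

18.43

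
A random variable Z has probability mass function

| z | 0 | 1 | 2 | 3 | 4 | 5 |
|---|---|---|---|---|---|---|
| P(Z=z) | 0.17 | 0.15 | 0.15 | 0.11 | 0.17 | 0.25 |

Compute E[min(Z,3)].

E[min(Z,3)] = Σ min(z,3)·P(Z=z)
 = 0·0.17 + 1·0.15 + 2·0.15 + 3·0.11 + 3·0.17 + 3·0.25
 = 0 + 0.15 + 0.3 + 0.33 + 0.51 + 0.75
 = 2.04

2.04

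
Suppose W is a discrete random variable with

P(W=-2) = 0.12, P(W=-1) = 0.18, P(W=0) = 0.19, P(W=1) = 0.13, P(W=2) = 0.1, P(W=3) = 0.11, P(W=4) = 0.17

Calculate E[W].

E[W] = Σ w·P(W=w)
 = (-2)·0.12 + (-1)·0.18 + 0·0.19 + 1·0.13 + 2·0.1 + 3·0.11 + 4·0.17
 = (-0.24) + (-0.18) + 0 + 0.13 + 0.2 + 0.33 + 0.68
 = 0.92

0.92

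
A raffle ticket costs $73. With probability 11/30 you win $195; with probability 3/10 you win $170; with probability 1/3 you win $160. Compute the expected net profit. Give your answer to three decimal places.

102.833

E[payout] = 195·11/30 + 170·3/10 + 160·1/3
 = 143/2 + 51 + 160/3
 = 1055/6
Net = 1055/6 - 73 = 617/6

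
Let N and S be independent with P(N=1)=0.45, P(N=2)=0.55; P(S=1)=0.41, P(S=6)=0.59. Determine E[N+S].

5.5

E[N+S] = Σ_n Σ_s (n+s) · P(N=n)P(S=s)
 = 2·0.1845 + 7·0.2655 + 3·0.2255 + 8·0.3245
 = 0.369 + 1.8585 + 0.6765 + 2.596
 = 5.5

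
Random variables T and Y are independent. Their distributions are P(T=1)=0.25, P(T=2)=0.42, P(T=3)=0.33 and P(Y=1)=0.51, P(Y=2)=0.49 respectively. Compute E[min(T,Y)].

E[min(T,Y)] = Σ_t Σ_y min(t,y) · P(T=t)P(Y=y)
 = 1·0.1275 + 1·0.1225 + 1·0.2142 + 2·0.2058 + 1·0.1683 + 2·0.1617
 = 0.1275 + 0.1225 + 0.2142 + 0.4116 + 0.1683 + 0.3234
 = 1.3675

1.3675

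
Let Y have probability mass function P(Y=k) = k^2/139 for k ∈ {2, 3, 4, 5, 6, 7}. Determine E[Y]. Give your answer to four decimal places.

5.6331

E[Y] = Σ y·P(Y=y)
 = 2·4/139 + 3·9/139 + 4·16/139 + 5·25/139 + 6·36/139 + 7·49/139
 = 8/139 + 27/139 + 64/139 + 125/139 + 216/139 + 343/139
 = 783/139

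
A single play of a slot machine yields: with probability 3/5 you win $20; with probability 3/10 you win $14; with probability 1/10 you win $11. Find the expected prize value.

17.3

E[payout] = 20·3/5 + 14·3/10 + 11·1/10
 = 12 + 21/5 + 11/10
 = 173/10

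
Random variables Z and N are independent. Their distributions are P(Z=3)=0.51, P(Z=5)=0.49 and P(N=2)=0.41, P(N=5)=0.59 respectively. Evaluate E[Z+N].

7.75

E[Z+N] = Σ_z Σ_n (z+n) · P(Z=z)P(N=n)
 = 5·0.2091 + 8·0.3009 + 7·0.2009 + 10·0.2891
 = 1.0455 + 2.4072 + 1.4063 + 2.891
 = 7.75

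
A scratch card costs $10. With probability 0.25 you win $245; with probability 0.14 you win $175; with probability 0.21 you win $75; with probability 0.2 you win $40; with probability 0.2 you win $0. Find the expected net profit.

E[payout] = 245·0.25 + 175·0.14 + 75·0.21 + 40·0.2 + 0·0.2
 = 61.25 + 24.5 + 15.75 + 8 + 0
 = 109.5
Net = 109.5 - 10 = 99.5

99.5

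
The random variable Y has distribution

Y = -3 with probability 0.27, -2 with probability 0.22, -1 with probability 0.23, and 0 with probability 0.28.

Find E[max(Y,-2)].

-1.21

E[max(Y,-2)] = Σ max(y,-2)·P(Y=y)
 = (-2)·0.27 + (-2)·0.22 + (-1)·0.23 + 0·0.28
 = (-0.54) + (-0.44) + (-0.23) + 0
 = -1.21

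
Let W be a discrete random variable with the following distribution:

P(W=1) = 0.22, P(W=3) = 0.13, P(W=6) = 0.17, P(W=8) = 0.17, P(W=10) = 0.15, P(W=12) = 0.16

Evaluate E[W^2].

56.43

E[W^2] = Σ w^2·P(W=w)
 = 1·0.22 + 9·0.13 + 36·0.17 + 64·0.17 + 100·0.15 + 144·0.16
 = 0.22 + 1.17 + 6.12 + 10.88 + 15 + 23.04
 = 56.43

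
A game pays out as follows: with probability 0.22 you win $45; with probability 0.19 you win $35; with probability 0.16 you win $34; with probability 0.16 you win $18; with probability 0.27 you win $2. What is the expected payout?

25.41

E[payout] = 45·0.22 + 35·0.19 + 34·0.16 + 18·0.16 + 2·0.27
 = 9.9 + 6.65 + 5.44 + 2.88 + 0.54
 = 25.41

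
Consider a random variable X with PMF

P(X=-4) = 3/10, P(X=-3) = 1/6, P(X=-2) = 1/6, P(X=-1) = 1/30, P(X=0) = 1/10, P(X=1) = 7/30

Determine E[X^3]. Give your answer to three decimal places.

-24.833

E[X^3] = Σ x^3·P(X=x)
 = (-64)·3/10 + (-27)·1/6 + (-8)·1/6 + (-1)·1/30 + 0·1/10 + 1·7/30
 = (-96/5) + (-9/2) + (-4/3) + (-1/30) + 0 + 7/30
 = -149/6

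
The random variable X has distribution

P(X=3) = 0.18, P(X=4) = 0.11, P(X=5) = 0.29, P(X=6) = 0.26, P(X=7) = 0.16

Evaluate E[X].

E[X] = Σ x·P(X=x)
 = 3·0.18 + 4·0.11 + 5·0.29 + 6·0.26 + 7·0.16
 = 0.54 + 0.44 + 1.45 + 1.56 + 1.12
 = 5.11

5.11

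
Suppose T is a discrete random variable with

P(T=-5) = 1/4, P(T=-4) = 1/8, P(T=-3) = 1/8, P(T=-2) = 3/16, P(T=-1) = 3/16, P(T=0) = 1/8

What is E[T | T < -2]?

P(T < -2) = 1/4 + 1/8 + 1/8 = 1/2.
E[T | T < -2] = [(-5)·1/4 + (-4)·1/8 + (-3)·1/8] / (1/2)
 = -17/8 / (1/2)
 = -17/4

-4.25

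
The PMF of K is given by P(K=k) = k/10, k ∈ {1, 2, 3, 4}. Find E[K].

E[K] = Σ k·P(K=k)
 = 1·1/10 + 2·1/5 + 3·3/10 + 4·2/5
 = 1/10 + 2/5 + 9/10 + 8/5
 = 3

3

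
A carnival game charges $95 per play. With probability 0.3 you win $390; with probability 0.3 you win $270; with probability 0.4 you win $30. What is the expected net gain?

115

E[payout] = 390·0.3 + 270·0.3 + 30·0.4
 = 117 + 81 + 12
 = 210
Net = 210 - 95 = 115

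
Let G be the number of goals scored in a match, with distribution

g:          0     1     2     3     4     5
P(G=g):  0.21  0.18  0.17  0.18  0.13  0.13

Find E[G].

E[G] = Σ g·P(G=g)
 = 0·0.21 + 1·0.18 + 2·0.17 + 3·0.18 + 4·0.13 + 5·0.13
 = 0 + 0.18 + 0.34 + 0.54 + 0.52 + 0.65
 = 2.23

2.23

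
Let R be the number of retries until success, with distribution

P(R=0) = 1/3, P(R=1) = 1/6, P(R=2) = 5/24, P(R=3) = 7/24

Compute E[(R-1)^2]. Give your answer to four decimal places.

E[(R-1)^2] = Σ (r-1)^2·P(R=r)
 = 1·1/3 + 0·1/6 + 1·5/24 + 4·7/24
 = 1/3 + 0 + 5/24 + 7/6
 = 41/24

1.7083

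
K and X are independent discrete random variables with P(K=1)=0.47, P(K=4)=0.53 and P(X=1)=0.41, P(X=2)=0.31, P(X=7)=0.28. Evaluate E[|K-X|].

E[|K-X|] = Σ_k Σ_x |k-x| · P(K=k)P(X=x)
 = 0·0.1927 + 1·0.1457 + 6·0.1316 + 3·0.2173 + 2·0.1643 + 3·0.1484
 = 0 + 0.1457 + 0.7896 + 0.6519 + 0.3286 + 0.4452
 = 2.361

2.361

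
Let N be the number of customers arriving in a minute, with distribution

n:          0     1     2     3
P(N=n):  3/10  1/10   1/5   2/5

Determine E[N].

1.7

E[N] = Σ n·P(N=n)
 = 0·3/10 + 1·1/10 + 2·1/5 + 3·2/5
 = 0 + 1/10 + 2/5 + 6/5
 = 17/10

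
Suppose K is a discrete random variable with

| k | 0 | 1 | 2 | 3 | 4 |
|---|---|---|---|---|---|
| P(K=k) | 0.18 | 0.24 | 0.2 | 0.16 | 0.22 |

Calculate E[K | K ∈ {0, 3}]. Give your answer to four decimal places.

P(K ∈ {0, 3}) = 0.18 + 0.16 = 0.34.
E[K | K ∈ {0, 3}] = [0·0.18 + 3·0.16] / 0.34
 = 0.48 / 0.34
 = 24/17

1.4118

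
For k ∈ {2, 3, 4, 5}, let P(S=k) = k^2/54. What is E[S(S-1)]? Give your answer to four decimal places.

13.9630

E[S(S-1)] = Σ s(s-1)·P(S=s)
 = 2·2/27 + 6·1/6 + 12·8/27 + 20·25/54
 = 4/27 + 1 + 32/9 + 250/27
 = 377/27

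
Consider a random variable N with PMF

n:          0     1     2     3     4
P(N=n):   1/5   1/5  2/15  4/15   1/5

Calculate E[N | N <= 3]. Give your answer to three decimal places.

P(N <= 3) = 1/5 + 1/5 + 2/15 + 4/15 = 4/5.
E[N | N <= 3] = [0·1/5 + 1·1/5 + 2·2/15 + 3·4/15] / (4/5)
 = 19/15 / (4/5)
 = 19/12

1.583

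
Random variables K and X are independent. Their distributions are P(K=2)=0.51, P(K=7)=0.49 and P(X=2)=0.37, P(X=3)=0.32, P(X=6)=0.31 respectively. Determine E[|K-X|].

2.4812

E[|K-X|] = Σ_k Σ_x |k-x| · P(K=k)P(X=x)
 = 0·0.1887 + 1·0.1632 + 4·0.1581 + 5·0.1813 + 4·0.1568 + 1·0.1519
 = 0 + 0.1632 + 0.6324 + 0.9065 + 0.6272 + 0.1519
 = 2.4812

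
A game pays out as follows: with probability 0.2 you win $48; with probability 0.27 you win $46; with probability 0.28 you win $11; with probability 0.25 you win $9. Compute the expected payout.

27.35

E[payout] = 48·0.2 + 46·0.27 + 11·0.28 + 9·0.25
 = 9.6 + 12.42 + 3.08 + 2.25
 = 27.35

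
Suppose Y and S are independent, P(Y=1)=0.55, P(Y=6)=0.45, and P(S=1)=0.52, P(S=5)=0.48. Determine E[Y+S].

E[Y+S] = Σ_y Σ_s (y+s) · P(Y=y)P(S=s)
 = 2·0.286 + 6·0.264 + 7·0.234 + 11·0.216
 = 0.572 + 1.584 + 1.638 + 2.376
 = 6.17

6.17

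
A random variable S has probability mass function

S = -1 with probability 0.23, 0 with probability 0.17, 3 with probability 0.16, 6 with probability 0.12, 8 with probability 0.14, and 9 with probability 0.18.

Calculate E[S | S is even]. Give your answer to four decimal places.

4.2791

P(S is even) = 0.17 + 0.12 + 0.14 = 0.43.
E[S | S is even] = [0·0.17 + 6·0.12 + 8·0.14] / 0.43
 = 1.84 / 0.43
 = 184/43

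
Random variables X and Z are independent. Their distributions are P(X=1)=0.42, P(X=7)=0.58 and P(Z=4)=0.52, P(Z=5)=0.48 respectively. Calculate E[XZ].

E[XZ] = Σ_x Σ_z xz · P(X=x)P(Z=z)
 = 4·0.2184 + 5·0.2016 + 28·0.3016 + 35·0.2784
 = 0.8736 + 1.008 + 8.4448 + 9.744
 = 20.0704

20.0704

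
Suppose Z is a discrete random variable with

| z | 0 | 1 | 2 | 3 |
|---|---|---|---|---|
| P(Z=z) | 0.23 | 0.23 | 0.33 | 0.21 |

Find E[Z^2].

3.44

E[Z^2] = Σ z^2·P(Z=z)
 = 0·0.23 + 1·0.23 + 4·0.33 + 9·0.21
 = 0 + 0.23 + 1.32 + 1.89
 = 3.44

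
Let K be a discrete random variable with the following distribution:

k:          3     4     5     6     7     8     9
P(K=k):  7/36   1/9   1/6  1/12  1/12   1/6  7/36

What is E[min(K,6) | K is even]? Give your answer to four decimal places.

5.3846

P(K is even) = 1/9 + 1/12 + 1/6 = 13/36.
E[min(K,6) | K is even] = [4·1/9 + 6·1/12 + 6·1/6] / (13/36)
 = 35/18 / (13/36)
 = 70/13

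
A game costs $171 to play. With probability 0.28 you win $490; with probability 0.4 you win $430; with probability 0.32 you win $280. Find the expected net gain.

E[payout] = 490·0.28 + 430·0.4 + 280·0.32
 = 137.2 + 172 + 89.6
 = 398.8
Net = 398.8 - 171 = 227.8

227.8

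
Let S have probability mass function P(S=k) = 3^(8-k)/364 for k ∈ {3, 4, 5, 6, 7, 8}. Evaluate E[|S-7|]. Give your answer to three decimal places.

E[|S-7|] = Σ |s-7|·P(S=s)
 = 4·243/364 + 3·81/364 + 2·27/364 + 1·9/364 + 0·3/364 + 1·1/364
 = 243/91 + 243/364 + 27/182 + 9/364 + 0 + 1/364
 = 1279/364

3.514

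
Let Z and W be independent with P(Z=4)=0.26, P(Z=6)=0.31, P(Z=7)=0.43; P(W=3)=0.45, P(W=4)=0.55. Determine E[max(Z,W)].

E[max(Z,W)] = Σ_z Σ_w max(z,w) · P(Z=z)P(W=w)
 = 4·0.117 + 4·0.143 + 6·0.1395 + 6·0.1705 + 7·0.1935 + 7·0.2365
 = 0.468 + 0.572 + 0.837 + 1.023 + 1.3545 + 1.6555
 = 5.91

5.91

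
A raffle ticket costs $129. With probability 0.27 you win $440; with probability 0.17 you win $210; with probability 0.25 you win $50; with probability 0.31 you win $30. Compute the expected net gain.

E[payout] = 440·0.27 + 210·0.17 + 50·0.25 + 30·0.31
 = 118.8 + 35.7 + 12.5 + 9.3
 = 176.3
Net = 176.3 - 129 = 47.3

47.3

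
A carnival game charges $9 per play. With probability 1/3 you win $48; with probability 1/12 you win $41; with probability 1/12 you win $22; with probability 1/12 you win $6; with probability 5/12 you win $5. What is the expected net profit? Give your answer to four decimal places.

E[payout] = 48·1/3 + 41·1/12 + 22·1/12 + 6·1/12 + 5·5/12
 = 16 + 41/12 + 11/6 + 1/2 + 25/12
 = 143/6
Net = 143/6 - 9 = 89/6

14.8333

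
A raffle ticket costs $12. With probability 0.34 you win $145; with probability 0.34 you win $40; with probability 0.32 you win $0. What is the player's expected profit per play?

50.9

E[payout] = 145·0.34 + 40·0.34 + 0·0.32
 = 49.3 + 13.6 + 0
 = 62.9
Net = 62.9 - 12 = 50.9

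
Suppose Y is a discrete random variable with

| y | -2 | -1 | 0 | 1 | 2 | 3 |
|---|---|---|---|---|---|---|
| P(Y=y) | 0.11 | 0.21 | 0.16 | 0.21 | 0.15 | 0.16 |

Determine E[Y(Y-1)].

E[Y(Y-1)] = Σ y(y-1)·P(Y=y)
 = 6·0.11 + 2·0.21 + 0·0.16 + 0·0.21 + 2·0.15 + 6·0.16
 = 0.66 + 0.42 + 0 + 0 + 0.3 + 0.96
 = 2.34

2.34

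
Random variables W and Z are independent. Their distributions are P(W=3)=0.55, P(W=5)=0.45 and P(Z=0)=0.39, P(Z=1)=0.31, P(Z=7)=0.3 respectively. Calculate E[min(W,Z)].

E[min(W,Z)] = Σ_w Σ_z min(w,z) · P(W=w)P(Z=z)
 = 0·0.2145 + 1·0.1705 + 3·0.165 + 0·0.1755 + 1·0.1395 + 5·0.135
 = 0 + 0.1705 + 0.495 + 0 + 0.1395 + 0.675
 = 1.48

1.48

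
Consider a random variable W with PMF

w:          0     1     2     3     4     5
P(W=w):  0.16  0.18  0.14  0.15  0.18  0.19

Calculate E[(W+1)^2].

E[(W+1)^2] = Σ (w+1)^2·P(W=w)
 = 1·0.16 + 4·0.18 + 9·0.14 + 16·0.15 + 25·0.18 + 36·0.19
 = 0.16 + 0.72 + 1.26 + 2.4 + 4.5 + 6.84
 = 15.88

15.88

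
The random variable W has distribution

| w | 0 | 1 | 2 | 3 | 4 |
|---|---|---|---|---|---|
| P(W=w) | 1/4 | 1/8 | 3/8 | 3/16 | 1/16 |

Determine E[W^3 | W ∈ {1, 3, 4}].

P(W ∈ {1, 3, 4}) = 1/8 + 3/16 + 1/16 = 3/8.
E[W^3 | W ∈ {1, 3, 4}] = [1·1/8 + 27·3/16 + 64·1/16] / (3/8)
 = 147/16 / (3/8)
 = 49/2

24.5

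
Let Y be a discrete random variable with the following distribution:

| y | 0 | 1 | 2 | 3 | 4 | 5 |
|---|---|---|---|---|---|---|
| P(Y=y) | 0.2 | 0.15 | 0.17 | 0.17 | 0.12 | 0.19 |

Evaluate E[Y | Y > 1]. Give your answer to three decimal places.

P(Y > 1) = 0.17 + 0.17 + 0.12 + 0.19 = 0.65.
E[Y | Y > 1] = [2·0.17 + 3·0.17 + 4·0.12 + 5·0.19] / 0.65
 = 2.28 / 0.65
 = 228/65

3.508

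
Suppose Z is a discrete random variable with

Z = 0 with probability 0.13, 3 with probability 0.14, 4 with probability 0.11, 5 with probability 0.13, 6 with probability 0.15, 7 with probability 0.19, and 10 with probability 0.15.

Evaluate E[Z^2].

E[Z^2] = Σ z^2·P(Z=z)
 = 0·0.13 + 9·0.14 + 16·0.11 + 25·0.13 + 36·0.15 + 49·0.19 + 100·0.15
 = 0 + 1.26 + 1.76 + 3.25 + 5.4 + 9.31 + 15
 = 35.98

35.98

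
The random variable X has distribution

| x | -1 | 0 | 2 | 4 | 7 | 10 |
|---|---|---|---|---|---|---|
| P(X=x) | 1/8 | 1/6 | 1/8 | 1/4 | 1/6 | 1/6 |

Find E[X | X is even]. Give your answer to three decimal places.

P(X is even) = 1/6 + 1/8 + 1/4 + 1/6 = 17/24.
E[X | X is even] = [0·1/6 + 2·1/8 + 4·1/4 + 10·1/6] / (17/24)
 = 35/12 / (17/24)
 = 70/17

4.118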